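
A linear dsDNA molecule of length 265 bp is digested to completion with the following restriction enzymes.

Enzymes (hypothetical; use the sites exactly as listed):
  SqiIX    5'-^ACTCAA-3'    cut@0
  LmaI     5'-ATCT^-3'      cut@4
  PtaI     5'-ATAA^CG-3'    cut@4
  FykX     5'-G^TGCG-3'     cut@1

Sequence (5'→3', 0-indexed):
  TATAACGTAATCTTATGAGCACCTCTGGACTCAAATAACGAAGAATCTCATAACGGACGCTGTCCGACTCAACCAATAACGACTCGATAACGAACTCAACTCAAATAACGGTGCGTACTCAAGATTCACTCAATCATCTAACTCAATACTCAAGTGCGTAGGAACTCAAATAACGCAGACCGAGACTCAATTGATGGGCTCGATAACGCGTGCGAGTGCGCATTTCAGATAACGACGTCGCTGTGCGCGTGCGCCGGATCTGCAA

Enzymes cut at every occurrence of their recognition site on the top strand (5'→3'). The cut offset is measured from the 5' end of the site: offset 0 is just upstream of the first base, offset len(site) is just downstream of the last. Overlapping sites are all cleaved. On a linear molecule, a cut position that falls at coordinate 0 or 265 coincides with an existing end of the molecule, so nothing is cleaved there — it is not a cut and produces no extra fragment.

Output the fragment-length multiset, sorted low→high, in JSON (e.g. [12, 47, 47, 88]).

Site scan:
  SqiIX ACTCAA/0: at [28, 66, 93, 98, 116, 127, 140, 147, 163, 184] ⇒ [28, 66, 93, 98, 116, 127, 140, 147, 163, 184]
  LmaI ATCT/4: at [9, 44, 135, 257] ⇒ [13, 48, 139, 261]
  PtaI ATAACG/4: at [1, 34, 49, 75, 86, 104, 169, 202, 228] ⇒ [5, 38, 53, 79, 90, 108, 173, 206, 232]
  FykX GTGCG/1: at [110, 153, 209, 215, 242, 248] ⇒ [111, 154, 210, 216, 243, 249]

All cut coordinates (distinct, sorted): [5, 13, 28, 38, 48, 53, 66, 79, 90, 93, 98, 108, 111, 116, 127, 139, 140, 147, 154, 163, 173, 184, 206, 210, 216, 232, 243, 249, 261]

Fragments:
  [0,5): 5 bp
  [5,13): 8 bp
  [13,28): 15 bp
  [28,38): 10 bp
  [38,48): 10 bp
  [48,53): 5 bp
  [53,66): 13 bp
  [66,79): 13 bp
  [79,90): 11 bp
  [90,93): 3 bp
  [93,98): 5 bp
  [98,108): 10 bp
  [108,111): 3 bp
  [111,116): 5 bp
  [116,127): 11 bp
  [127,139): 12 bp
  [139,140): 1 bp
  [140,147): 7 bp
  [147,154): 7 bp
  [154,163): 9 bp
  [163,173): 10 bp
  [173,184): 11 bp
  [184,206): 22 bp
  [206,210): 4 bp
  [210,216): 6 bp
  [216,232): 16 bp
  [232,243): 11 bp
  [243,249): 6 bp
  [249,261): 12 bp
  [261,265): 4 bp

[1,3,3,4,4,5,5,5,5,6,6,7,7,8,9,10,10,10,10,11,11,11,11,12,12,13,13,15,16,22]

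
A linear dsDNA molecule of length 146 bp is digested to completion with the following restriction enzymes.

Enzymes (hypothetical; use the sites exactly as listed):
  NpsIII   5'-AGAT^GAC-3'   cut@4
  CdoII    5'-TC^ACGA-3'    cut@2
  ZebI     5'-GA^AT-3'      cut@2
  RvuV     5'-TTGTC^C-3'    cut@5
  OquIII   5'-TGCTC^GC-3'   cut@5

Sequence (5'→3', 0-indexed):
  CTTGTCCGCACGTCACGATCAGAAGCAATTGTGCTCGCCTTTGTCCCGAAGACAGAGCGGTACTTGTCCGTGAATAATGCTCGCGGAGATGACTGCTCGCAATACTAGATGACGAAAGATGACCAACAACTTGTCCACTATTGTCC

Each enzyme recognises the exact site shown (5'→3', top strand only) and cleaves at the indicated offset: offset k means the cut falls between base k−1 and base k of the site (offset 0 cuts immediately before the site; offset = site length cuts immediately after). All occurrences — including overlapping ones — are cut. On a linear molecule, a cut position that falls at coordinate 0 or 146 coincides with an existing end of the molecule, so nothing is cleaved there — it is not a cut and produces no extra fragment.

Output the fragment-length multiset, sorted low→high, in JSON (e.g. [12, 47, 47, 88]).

Scan for sites:
  NpsIII (AGATGAC, off=4): starts [86, 106, 116] → cuts [90, 110, 120]
  CdoII (TCACGA, off=2): starts [12] → cuts [14]
  ZebI (GAAT, off=2): starts [71] → cuts [73]
  RvuV (TTGTCC, off=5): starts [1, 40, 63, 130, 140] → cuts [6, 45, 68, 135, 145]
  OquIII (TGCTCGC, off=5): starts [31, 77, 93] → cuts [36, 82, 98]

All cut coordinates (distinct, sorted): [6, 14, 36, 45, 68, 73, 82, 90, 98, 110, 120, 135, 145]

Fragment lengths:
  [0,6): 6 bp
  [6,14): 8 bp
  [14,36): 22 bp
  [36,45): 9 bp
  [45,68): 23 bp
  [68,73): 5 bp
  [73,82): 9 bp
  [82,90): 8 bp
  [90,98): 8 bp
  [98,110): 12 bp
  [110,120): 10 bp
  [120,135): 15 bp
  [135,145): 10 bp
  [145,146): 1 bp

[1,5,6,8,8,8,9,9,10,10,12,15,22,23]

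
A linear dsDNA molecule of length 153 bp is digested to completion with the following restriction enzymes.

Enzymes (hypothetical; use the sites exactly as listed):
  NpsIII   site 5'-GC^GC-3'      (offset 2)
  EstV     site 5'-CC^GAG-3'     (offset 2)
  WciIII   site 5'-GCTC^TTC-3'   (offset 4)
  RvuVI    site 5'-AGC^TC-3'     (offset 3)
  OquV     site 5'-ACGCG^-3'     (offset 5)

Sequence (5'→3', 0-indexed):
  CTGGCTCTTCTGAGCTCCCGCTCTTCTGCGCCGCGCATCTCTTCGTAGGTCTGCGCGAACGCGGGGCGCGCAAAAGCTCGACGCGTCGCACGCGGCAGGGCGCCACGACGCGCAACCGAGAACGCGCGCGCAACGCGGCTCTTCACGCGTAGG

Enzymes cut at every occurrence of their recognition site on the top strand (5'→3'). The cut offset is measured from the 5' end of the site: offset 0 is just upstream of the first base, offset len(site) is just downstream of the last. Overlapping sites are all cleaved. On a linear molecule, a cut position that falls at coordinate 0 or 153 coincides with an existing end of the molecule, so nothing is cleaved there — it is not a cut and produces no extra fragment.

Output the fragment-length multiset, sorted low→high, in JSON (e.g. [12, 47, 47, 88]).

[1,1,1,2,2,4,4,4,5,5,6,7,7,8,8,8,8,8,8,8,9,9,10,20]

Site scan:
  NpsIII GCGC/2: at [27, 32, 52, 65, 67, 99, 109, 123, 125, 127] ⇒ [29, 34, 54, 67, 69, 101, 111, 125, 127, 129]
  EstV CCGAG/2: at [115] ⇒ [117]
  WciIII GCTCTTC/4: at [3, 19, 137] ⇒ [7, 23, 141]
  RvuVI AGCTC/3: at [12, 74] ⇒ [15, 77]
  OquV ACGCG/5: at [58, 80, 89, 107, 121, 132, 144] ⇒ [63, 85, 94, 112, 126, 137, 149]

Pooled cuts: [7, 15, 23, 29, 34, 54, 63, 67, 69, 77, 85, 94, 101, 111, 112, 117, 125, 126, 127, 129, 137, 141, 149]

Fragment lengths:
  [0,7): 7 bp
  [7,15): 8 bp
  [15,23): 8 bp
  [23,29): 6 bp
  [29,34): 5 bp
  [34,54): 20 bp
  [54,63): 9 bp
  [63,67): 4 bp
  [67,69): 2 bp
  [69,77): 8 bp
  [77,85): 8 bp
  [85,94): 9 bp
  [94,101): 7 bp
  [101,111): 10 bp
  [111,112): 1 bp
  [112,117): 5 bp
  [117,125): 8 bp
  [125,126): 1 bp
  [126,127): 1 bp
  [127,129): 2 bp
  [129,137): 8 bp
  [137,141): 4 bp
  [141,149): 8 bp
  [149,153): 4 bp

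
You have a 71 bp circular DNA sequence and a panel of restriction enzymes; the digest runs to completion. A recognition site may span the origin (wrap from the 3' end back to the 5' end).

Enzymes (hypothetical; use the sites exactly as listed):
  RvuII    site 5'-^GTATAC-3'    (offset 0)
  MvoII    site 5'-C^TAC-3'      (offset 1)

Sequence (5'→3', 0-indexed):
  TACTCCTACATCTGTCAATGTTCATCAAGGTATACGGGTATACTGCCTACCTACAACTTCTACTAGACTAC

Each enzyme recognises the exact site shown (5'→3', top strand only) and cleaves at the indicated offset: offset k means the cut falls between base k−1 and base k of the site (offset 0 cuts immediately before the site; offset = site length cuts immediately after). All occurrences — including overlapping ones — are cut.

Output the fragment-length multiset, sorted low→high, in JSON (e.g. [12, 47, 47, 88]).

Per-enzyme occurrences:
  RvuII (GTATAC, off=0): starts [29, 37] → cuts [29, 37]
  MvoII (CTAC, off=1): starts [5, 46, 50, 59, 67, 70] → cuts [0, 6, 47, 51, 60, 68]

Pooled cuts: [0, 6, 29, 37, 47, 51, 60, 68]

Fragment lengths:
  0→6: 6 bp
  6→29: 23 bp
  29→37: 8 bp
  37→47: 10 bp
  47→51: 4 bp
  51→60: 9 bp
  60→68: 8 bp
  68→0 (wrap): 71-68+0 = 3 bp

[3,4,6,8,8,9,10,23]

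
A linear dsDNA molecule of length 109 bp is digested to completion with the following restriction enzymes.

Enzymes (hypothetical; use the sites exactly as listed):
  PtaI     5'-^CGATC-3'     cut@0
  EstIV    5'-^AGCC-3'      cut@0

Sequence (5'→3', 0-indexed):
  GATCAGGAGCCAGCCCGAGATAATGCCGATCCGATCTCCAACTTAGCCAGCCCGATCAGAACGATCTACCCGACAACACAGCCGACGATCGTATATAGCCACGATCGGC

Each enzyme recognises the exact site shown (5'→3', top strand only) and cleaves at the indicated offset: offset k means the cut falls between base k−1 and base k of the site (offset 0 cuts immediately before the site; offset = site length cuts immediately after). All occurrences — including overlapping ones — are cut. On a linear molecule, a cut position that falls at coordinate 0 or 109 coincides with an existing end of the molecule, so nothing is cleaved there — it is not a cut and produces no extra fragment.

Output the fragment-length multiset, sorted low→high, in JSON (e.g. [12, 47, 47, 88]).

[4,4,4,5,5,6,7,8,9,11,13,15,18]

Scan for sites:
  PtaI (CGATC, off=0): starts [26, 31, 52, 61, 85, 101] → cuts [26, 31, 52, 61, 85, 101]
  EstIV (AGCC, off=0): starts [7, 11, 44, 48, 79, 96] → cuts [7, 11, 44, 48, 79, 96]

All cut coordinates (distinct, sorted): [7, 11, 26, 31, 44, 48, 52, 61, 79, 85, 96, 101]

Fragments:
  [0,7): 7 bp
  [7,11): 4 bp
  [11,26): 15 bp
  [26,31): 5 bp
  [31,44): 13 bp
  [44,48): 4 bp
  [48,52): 4 bp
  [52,61): 9 bp
  [61,79): 18 bp
  [79,85): 6 bp
  [85,96): 11 bp
  [96,101): 5 bp
  [101,109): 8 bp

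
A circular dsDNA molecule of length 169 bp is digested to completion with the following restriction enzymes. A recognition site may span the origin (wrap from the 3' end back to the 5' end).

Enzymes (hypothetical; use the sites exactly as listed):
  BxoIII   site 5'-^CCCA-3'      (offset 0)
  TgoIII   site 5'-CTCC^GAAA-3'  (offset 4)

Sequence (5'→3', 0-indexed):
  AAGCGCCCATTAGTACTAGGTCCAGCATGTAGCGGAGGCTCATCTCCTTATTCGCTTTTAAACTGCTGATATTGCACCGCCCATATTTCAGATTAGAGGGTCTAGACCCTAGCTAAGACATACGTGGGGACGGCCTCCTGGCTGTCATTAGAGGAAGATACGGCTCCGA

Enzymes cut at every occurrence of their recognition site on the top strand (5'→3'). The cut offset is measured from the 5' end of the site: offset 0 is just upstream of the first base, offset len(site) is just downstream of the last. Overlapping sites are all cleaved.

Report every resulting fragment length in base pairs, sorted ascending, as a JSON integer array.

Scan for sites:
  BxoIII (CCCA, off=0): starts [5, 79] → cuts [5, 79]
  TgoIII (CTCCGAAA, off=4): starts [163] → cuts [167]

All cut coordinates (distinct, sorted): [5, 79, 167]

Fragments:
  5→79: 74 bp
  79→167: 88 bp
  167→5 (wrap): 169-167+5 = 7 bp

[7,74,88]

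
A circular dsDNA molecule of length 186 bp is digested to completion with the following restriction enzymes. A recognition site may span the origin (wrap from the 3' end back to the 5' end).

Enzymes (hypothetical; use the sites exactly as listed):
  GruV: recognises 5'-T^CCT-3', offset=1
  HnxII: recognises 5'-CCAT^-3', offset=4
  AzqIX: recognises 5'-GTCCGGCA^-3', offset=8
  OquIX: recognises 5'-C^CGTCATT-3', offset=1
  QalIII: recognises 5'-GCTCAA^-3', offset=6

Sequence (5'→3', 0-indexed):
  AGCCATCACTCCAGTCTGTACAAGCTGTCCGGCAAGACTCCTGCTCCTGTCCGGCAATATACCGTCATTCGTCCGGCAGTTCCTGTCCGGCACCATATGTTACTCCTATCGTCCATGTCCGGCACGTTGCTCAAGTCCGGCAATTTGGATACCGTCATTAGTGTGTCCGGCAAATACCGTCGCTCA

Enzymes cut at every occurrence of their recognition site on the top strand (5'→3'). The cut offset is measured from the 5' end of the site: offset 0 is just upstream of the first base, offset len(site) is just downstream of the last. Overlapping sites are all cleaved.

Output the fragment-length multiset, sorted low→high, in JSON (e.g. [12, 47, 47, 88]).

Scan for sites:
  GruV (TCCT, off=1): starts [38, 44, 80, 103] → cuts [39, 45, 81, 104]
  HnxII (CCAT, off=4): starts [2, 92, 112] → cuts [6, 96, 116]
  AzqIX (GTCCGGCA, off=8): starts [26, 48, 70, 84, 116, 134, 164] → cuts [34, 56, 78, 92, 124, 142, 172]
  OquIX (CCGTCATT, off=1): starts [61, 151] → cuts [62, 152]
  QalIII (GCTCAA, off=6): starts [128, 181] → cuts [1, 134]

All cut coordinates (distinct, sorted): [1, 6, 34, 39, 45, 56, 62, 78, 81, 92, 96, 104, 116, 124, 134, 142, 152, 172]

Fragment lengths:
  1→6: 5 bp
  6→34: 28 bp
  34→39: 5 bp
  39→45: 6 bp
  45→56: 11 bp
  56→62: 6 bp
  62→78: 16 bp
  78→81: 3 bp
  81→92: 11 bp
  92→96: 4 bp
  96→104: 8 bp
  104→116: 12 bp
  116→124: 8 bp
  124→134: 10 bp
  134→142: 8 bp
  142→152: 10 bp
  152→172: 20 bp
  172→1 (wrap): 186-172+1 = 15 bp

[3,4,5,5,6,6,8,8,8,10,10,11,11,12,15,16,20,28]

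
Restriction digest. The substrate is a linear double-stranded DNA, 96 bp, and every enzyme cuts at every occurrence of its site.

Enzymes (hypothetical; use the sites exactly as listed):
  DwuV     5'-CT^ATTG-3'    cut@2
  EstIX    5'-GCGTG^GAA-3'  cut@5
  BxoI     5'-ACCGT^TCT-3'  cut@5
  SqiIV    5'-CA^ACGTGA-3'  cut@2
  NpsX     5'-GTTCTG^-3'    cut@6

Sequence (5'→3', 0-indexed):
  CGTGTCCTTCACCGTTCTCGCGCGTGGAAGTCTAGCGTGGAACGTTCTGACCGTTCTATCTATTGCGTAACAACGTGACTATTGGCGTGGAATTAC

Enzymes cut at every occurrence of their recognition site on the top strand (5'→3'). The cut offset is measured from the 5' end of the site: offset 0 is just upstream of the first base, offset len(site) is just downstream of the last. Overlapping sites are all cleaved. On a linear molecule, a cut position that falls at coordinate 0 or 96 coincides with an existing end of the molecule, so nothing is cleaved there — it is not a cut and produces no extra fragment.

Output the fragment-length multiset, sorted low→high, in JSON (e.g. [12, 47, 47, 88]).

[5,7,7,8,9,10,11,11,13,15]

Per-enzyme occurrences:
  DwuV (CTATTG, off=2): starts [59, 78] → cuts [61, 80]
  EstIX (GCGTGGAA, off=5): starts [21, 34, 84] → cuts [26, 39, 89]
  BxoI (ACCGTTCT, off=5): starts [10, 49] → cuts [15, 54]
  SqiIV (CAACGTGA, off=2): starts [70] → cuts [72]
  NpsX (GTTCTG, off=6): starts [43] → cuts [49]

Pooled cuts: [15, 26, 39, 49, 54, 61, 72, 80, 89]

Fragments:
  [0,15): 15 bp
  [15,26): 11 bp
  [26,39): 13 bp
  [39,49): 10 bp
  [49,54): 5 bp
  [54,61): 7 bp
  [61,72): 11 bp
  [72,80): 8 bp
  [80,89): 9 bp
  [89,96): 7 bp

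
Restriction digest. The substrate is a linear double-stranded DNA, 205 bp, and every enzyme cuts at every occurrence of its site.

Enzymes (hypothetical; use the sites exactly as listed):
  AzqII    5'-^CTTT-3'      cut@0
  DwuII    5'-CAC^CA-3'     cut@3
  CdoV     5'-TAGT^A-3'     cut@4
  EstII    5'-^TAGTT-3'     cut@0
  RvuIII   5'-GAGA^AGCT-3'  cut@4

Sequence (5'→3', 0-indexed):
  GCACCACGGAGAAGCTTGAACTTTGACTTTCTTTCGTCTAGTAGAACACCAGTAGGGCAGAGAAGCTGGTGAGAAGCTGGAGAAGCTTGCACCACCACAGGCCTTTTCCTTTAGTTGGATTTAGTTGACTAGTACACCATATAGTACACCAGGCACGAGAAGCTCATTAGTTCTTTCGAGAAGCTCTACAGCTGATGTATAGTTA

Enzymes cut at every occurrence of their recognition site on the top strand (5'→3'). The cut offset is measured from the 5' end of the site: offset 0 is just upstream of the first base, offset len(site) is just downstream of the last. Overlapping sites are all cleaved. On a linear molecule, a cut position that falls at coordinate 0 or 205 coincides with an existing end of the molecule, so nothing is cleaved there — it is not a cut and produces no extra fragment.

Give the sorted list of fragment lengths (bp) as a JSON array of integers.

[3,3,4,4,4,4,5,6,6,6,7,7,7,8,8,8,9,9,9,10,11,11,12,12,14,18]

Site scan:
  AzqII CTTT/0: at [20, 26, 30, 102, 108, 172] ⇒ [20, 26, 30, 102, 108, 172]
  DwuII CACCA/3: at [1, 46, 89, 92, 134, 146] ⇒ [4, 49, 92, 95, 137, 149]
  CdoV TAGTA/4: at [38, 129, 141] ⇒ [42, 133, 145]
  EstII TAGTT/0: at [111, 121, 167, 199] ⇒ [111, 121, 167, 199]
  RvuIII GAGAAGCT/4: at [8, 59, 70, 79, 156, 177] ⇒ [12, 63, 74, 83, 160, 181]

Pooled cuts: [4, 12, 20, 26, 30, 42, 49, 63, 74, 83, 92, 95, 102, 108, 111, 121, 133, 137, 145, 149, 160, 167, 172, 181, 199]

Fragments:
  [0,4): 4 bp
  [4,12): 8 bp
  [12,20): 8 bp
  [20,26): 6 bp
  [26,30): 4 bp
  [30,42): 12 bp
  [42,49): 7 bp
  [49,63): 14 bp
  [63,74): 11 bp
  [74,83): 9 bp
  [83,92): 9 bp
  [92,95): 3 bp
  [95,102): 7 bp
  [102,108): 6 bp
  [108,111): 3 bp
  [111,121): 10 bp
  [121,133): 12 bp
  [133,137): 4 bp
  [137,145): 8 bp
  [145,149): 4 bp
  [149,160): 11 bp
  [160,167): 7 bp
  [167,172): 5 bp
  [172,181): 9 bp
  [181,199): 18 bp
  [199,205): 6 bp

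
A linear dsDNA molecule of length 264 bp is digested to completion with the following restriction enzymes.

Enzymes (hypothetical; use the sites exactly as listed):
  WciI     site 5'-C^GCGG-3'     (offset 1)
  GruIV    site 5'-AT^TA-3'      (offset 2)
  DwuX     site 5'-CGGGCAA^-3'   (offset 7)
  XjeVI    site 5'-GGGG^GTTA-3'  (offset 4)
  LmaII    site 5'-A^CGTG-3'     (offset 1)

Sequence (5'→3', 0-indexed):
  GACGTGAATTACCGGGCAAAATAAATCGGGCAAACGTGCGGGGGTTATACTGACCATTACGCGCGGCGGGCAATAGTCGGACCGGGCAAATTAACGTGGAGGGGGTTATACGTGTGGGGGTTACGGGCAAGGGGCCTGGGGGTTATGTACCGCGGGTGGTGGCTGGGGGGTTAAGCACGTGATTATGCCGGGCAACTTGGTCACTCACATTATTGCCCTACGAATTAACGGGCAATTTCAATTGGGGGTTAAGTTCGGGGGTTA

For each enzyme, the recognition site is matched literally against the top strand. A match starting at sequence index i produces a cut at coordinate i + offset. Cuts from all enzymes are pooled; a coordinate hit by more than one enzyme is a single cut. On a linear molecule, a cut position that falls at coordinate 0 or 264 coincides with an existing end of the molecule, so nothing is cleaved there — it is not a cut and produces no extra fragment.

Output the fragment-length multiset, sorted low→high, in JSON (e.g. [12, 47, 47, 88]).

Site scan:
  WciI (CGCGG, off=1): starts [61, 150] → cuts [62, 151]
  GruIV (ATTA, off=2): starts [7, 55, 89, 181, 208, 223] → cuts [9, 57, 91, 183, 210, 225]
  DwuX (CGGGCAA, off=7): starts [12, 26, 66, 82, 123, 188, 228] → cuts [19, 33, 73, 89, 130, 195, 235]
  XjeVI (GGGGGTTA, off=4): starts [39, 100, 115, 137, 165, 243, 256] → cuts [43, 104, 119, 141, 169, 247, 260]
  LmaII (ACGTG, off=1): starts [1, 33, 93, 109, 176] → cuts [2, 34, 94, 110, 177]

Pooled cuts: [2, 9, 19, 33, 34, 43, 57, 62, 73, 89, 91, 94, 104, 110, 119, 130, 141, 151, 169, 177, 183, 195, 210, 225, 235, 247, 260]

Fragments:
  [0,2): 2 bp
  [2,9): 7 bp
  [9,19): 10 bp
  [19,33): 14 bp
  [33,34): 1 bp
  [34,43): 9 bp
  [43,57): 14 bp
  [57,62): 5 bp
  [62,73): 11 bp
  [73,89): 16 bp
  [89,91): 2 bp
  [91,94): 3 bp
  [94,104): 10 bp
  [104,110): 6 bp
  [110,119): 9 bp
  [119,130): 11 bp
  [130,141): 11 bp
  [141,151): 10 bp
  [151,169): 18 bp
  [169,177): 8 bp
  [177,183): 6 bp
  [183,195): 12 bp
  [195,210): 15 bp
  [210,225): 15 bp
  [225,235): 10 bp
  [235,247): 12 bp
  [247,260): 13 bp
  [260,264): 4 bp

[1,2,2,3,4,5,6,6,7,8,9,9,10,10,10,10,11,11,11,12,12,13,14,14,15,15,16,18]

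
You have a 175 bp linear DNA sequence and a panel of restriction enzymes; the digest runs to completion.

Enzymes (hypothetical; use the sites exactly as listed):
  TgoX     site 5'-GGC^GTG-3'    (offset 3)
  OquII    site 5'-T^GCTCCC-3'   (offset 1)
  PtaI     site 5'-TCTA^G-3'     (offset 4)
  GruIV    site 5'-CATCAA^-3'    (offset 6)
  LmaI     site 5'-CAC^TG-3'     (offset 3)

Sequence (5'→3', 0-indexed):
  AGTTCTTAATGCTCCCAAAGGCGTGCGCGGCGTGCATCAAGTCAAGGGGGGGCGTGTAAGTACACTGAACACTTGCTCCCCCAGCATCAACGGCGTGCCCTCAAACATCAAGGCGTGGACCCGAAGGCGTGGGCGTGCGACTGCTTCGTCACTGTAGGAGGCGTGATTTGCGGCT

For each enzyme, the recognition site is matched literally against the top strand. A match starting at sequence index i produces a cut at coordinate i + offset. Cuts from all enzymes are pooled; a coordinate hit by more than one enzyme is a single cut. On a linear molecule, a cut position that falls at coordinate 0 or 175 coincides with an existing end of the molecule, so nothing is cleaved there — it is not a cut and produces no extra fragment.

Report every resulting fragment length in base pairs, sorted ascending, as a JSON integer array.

[3,4,6,9,9,9,10,10,12,12,13,13,14,16,17,18]

Site scan:
  TgoX GGCGTG/3: at [19, 28, 50, 91, 111, 125, 131, 159] ⇒ [22, 31, 53, 94, 114, 128, 134, 162]
  OquII TGCTCCC/1: at [9, 73] ⇒ [10, 74]
  PtaI (TCTAG, off=4): no sites
  GruIV CATCAA/6: at [34, 84, 105] ⇒ [40, 90, 111]
  LmaI CACTG/3: at [62, 149] ⇒ [65, 152]

All cut coordinates (distinct, sorted): [10, 22, 31, 40, 53, 65, 74, 90, 94, 111, 114, 128, 134, 152, 162]

Fragments:
  [0,10): 10 bp
  [10,22): 12 bp
  [22,31): 9 bp
  [31,40): 9 bp
  [40,53): 13 bp
  [53,65): 12 bp
  [65,74): 9 bp
  [74,90): 16 bp
  [90,94): 4 bp
  [94,111): 17 bp
  [111,114): 3 bp
  [114,128): 14 bp
  [128,134): 6 bp
  [134,152): 18 bp
  [152,162): 10 bp
  [162,175): 13 bp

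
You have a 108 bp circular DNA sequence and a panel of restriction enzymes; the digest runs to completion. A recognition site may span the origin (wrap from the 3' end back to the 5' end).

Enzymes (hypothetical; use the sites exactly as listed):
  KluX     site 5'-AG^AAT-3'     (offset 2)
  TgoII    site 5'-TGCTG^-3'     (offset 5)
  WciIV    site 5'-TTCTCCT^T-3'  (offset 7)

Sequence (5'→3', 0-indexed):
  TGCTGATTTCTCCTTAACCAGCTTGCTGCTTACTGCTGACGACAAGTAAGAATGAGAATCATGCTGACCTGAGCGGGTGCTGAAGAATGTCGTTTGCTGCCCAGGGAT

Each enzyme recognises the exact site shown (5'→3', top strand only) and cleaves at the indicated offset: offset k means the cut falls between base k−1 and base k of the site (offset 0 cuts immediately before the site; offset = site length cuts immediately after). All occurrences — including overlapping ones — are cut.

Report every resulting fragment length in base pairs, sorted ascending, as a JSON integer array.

[3,6,9,10,10,12,14,14,14,16]

Site scan:
  KluX AGAAT/2: at [48, 54, 83] ⇒ [50, 56, 85]
  TgoII TGCTG/5: at [0, 23, 33, 61, 77, 94] ⇒ [5, 28, 38, 66, 82, 99]
  WciIV TTCTCCTT/7: at [7] ⇒ [14]

All cut coordinates (distinct, sorted): [5, 14, 28, 38, 50, 56, 66, 82, 85, 99]

Fragments:
  5→14: 9 bp
  14→28: 14 bp
  28→38: 10 bp
  38→50: 12 bp
  50→56: 6 bp
  56→66: 10 bp
  66→82: 16 bp
  82→85: 3 bp
  85→99: 14 bp
  99→5 (wrap): 108-99+5 = 14 bp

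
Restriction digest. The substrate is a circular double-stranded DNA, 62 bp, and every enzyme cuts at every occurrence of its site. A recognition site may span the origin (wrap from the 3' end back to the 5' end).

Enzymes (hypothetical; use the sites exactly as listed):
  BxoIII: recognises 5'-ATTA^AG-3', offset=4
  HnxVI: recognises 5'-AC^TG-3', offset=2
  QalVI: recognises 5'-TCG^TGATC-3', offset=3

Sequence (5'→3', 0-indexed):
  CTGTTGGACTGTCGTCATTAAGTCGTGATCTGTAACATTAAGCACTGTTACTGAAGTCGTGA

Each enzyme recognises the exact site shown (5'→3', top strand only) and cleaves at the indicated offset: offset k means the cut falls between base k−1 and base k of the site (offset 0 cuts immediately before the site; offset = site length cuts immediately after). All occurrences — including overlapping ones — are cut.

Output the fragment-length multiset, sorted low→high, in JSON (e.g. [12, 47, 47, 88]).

[5,5,6,8,11,12,15]

Site scan:
  BxoIII ATTAAG/4: at [16, 36] ⇒ [20, 40]
  HnxVI ACTG/2: at [7, 43, 49, 61] ⇒ [1, 9, 45, 51]
  QalVI TCGTGATC/3: at [22] ⇒ [25]

Pooled cuts: [1, 9, 20, 25, 40, 45, 51]

Fragment lengths:
  1→9: 8 bp
  9→20: 11 bp
  20→25: 5 bp
  25→40: 15 bp
  40→45: 5 bp
  45→51: 6 bp
  51→1 (wrap): 62-51+1 = 12 bp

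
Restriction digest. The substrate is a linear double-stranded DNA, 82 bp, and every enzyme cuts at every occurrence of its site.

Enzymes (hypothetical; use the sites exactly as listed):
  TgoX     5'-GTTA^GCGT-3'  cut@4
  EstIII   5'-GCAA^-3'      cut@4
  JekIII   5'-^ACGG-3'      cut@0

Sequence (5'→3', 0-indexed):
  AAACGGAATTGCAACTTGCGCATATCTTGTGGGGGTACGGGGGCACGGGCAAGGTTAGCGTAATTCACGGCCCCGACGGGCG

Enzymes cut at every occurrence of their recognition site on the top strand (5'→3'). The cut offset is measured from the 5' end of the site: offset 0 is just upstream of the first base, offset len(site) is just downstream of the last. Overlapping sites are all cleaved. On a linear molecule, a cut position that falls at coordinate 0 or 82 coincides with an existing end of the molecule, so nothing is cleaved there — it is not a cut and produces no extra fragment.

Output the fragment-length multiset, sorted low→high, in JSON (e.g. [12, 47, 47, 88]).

Site scan:
  TgoX (GTTAGCGT, off=4): starts [53] → cuts [57]
  EstIII (GCAA, off=4): starts [10, 48] → cuts [14, 52]
  JekIII (ACGG, off=0): starts [2, 36, 44, 66, 75] → cuts [2, 36, 44, 66, 75]

Pooled cuts: [2, 14, 36, 44, 52, 57, 66, 75]

Fragment lengths:
  [0,2): 2 bp
  [2,14): 12 bp
  [14,36): 22 bp
  [36,44): 8 bp
  [44,52): 8 bp
  [52,57): 5 bp
  [57,66): 9 bp
  [66,75): 9 bp
  [75,82): 7 bp

[2,5,7,8,8,9,9,12,22]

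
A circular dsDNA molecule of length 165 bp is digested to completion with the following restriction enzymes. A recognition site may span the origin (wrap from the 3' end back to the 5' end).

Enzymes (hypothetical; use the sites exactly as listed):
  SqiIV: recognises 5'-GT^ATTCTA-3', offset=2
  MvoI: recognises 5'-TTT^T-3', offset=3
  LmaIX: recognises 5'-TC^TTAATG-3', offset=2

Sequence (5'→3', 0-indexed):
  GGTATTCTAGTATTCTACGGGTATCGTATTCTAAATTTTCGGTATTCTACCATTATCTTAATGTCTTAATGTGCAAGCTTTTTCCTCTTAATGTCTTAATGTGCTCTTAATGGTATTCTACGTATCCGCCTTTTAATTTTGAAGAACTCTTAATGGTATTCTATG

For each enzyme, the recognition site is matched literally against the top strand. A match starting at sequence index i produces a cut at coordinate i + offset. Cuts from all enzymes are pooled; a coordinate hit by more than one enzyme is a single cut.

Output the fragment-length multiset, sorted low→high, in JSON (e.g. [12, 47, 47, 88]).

Site scan:
  SqiIV GTATTCTA/2: at [1, 9, 25, 41, 112, 155] ⇒ [3, 11, 27, 43, 114, 157]
  MvoI TTTT/3: at [35, 78, 79, 130, 136] ⇒ [38, 81, 82, 133, 139]
  LmaIX TCTTAATG/2: at [55, 63, 85, 93, 104, 147] ⇒ [57, 65, 87, 95, 106, 149]

Pooled cuts: [3, 11, 27, 38, 43, 57, 65, 81, 82, 87, 95, 106, 114, 133, 139, 149, 157]

Fragment lengths:
  3→11: 8 bp
  11→27: 16 bp
  27→38: 11 bp
  38→43: 5 bp
  43→57: 14 bp
  57→65: 8 bp
  65→81: 16 bp
  81→82: 1 bp
  82→87: 5 bp
  87→95: 8 bp
  95→106: 11 bp
  106→114: 8 bp
  114→133: 19 bp
  133→139: 6 bp
  139→149: 10 bp
  149→157: 8 bp
  157→3 (wrap): 165-157+3 = 11 bp

[1,5,5,6,8,8,8,8,8,10,11,11,11,14,16,16,19]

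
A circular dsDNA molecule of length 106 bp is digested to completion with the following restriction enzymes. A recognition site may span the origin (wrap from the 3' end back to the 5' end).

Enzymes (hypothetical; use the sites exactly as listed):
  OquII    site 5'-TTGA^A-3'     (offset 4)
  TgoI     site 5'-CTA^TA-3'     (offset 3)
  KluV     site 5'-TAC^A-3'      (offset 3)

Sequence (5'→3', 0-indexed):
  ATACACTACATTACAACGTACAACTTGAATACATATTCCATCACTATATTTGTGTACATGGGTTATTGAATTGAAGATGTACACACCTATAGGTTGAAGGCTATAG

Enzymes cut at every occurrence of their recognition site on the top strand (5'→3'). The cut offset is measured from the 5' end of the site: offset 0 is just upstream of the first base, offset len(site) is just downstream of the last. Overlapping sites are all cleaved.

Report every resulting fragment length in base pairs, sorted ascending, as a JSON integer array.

[4,5,5,5,6,7,7,7,7,8,8,11,12,14]

Scan for sites:
  OquII TTGAA/4: at [24, 65, 70, 93] ⇒ [28, 69, 74, 97]
  TgoI CTATA/3: at [43, 86, 100] ⇒ [46, 89, 103]
  KluV TACA/3: at [1, 6, 11, 18, 29, 54, 79] ⇒ [4, 9, 14, 21, 32, 57, 82]

All cut coordinates (distinct, sorted): [4, 9, 14, 21, 28, 32, 46, 57, 69, 74, 82, 89, 97, 103]

Fragment lengths:
  4→9: 5 bp
  9→14: 5 bp
  14→21: 7 bp
  21→28: 7 bp
  28→32: 4 bp
  32→46: 14 bp
  46→57: 11 bp
  57→69: 12 bp
  69→74: 5 bp
  74→82: 8 bp
  82→89: 7 bp
  89→97: 8 bp
  97→103: 6 bp
  103→4 (wrap): 106-103+4 = 7 bp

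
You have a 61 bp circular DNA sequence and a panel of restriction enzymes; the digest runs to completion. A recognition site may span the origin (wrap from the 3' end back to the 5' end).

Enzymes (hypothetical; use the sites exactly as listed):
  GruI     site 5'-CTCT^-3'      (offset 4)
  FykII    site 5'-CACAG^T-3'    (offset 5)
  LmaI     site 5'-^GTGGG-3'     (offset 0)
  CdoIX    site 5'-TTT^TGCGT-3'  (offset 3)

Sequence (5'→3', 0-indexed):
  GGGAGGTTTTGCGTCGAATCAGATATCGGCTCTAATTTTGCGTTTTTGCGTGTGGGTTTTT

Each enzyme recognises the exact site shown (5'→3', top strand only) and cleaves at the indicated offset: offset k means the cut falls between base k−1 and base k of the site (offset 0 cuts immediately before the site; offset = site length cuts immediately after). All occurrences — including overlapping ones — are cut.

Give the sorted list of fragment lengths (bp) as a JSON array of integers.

[5,5,8,19,24]

Site scan:
  GruI CTCT/4: at [29] ⇒ [33]
  FykII (CACAGT, off=5): no sites
  LmaI GTGGG/0: at [51] ⇒ [51]
  CdoIX TTTTGCGT/3: at [6, 35, 43] ⇒ [9, 38, 46]

Pooled cuts: [9, 33, 38, 46, 51]

Fragment lengths:
  9→33: 24 bp
  33→38: 5 bp
  38→46: 8 bp
  46→51: 5 bp
  51→9 (wrap): 61-51+9 = 19 bp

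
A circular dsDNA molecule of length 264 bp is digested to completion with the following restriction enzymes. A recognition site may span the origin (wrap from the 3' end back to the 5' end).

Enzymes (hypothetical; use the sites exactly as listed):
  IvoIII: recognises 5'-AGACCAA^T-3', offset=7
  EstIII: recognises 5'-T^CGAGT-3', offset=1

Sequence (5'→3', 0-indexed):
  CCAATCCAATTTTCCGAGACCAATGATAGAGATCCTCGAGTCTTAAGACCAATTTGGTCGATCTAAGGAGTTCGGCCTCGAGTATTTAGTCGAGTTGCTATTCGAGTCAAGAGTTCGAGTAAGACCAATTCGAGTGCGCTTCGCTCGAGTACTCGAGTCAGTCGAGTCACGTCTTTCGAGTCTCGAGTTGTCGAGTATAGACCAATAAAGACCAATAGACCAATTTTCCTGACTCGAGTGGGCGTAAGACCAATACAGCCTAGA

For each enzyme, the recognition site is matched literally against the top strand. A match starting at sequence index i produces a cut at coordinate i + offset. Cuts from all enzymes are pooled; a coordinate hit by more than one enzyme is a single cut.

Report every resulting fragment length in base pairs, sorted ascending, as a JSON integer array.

[2,7,8,8,8,9,10,11,12,12,13,13,13,14,14,15,15,16,19,19,26]

Per-enzyme occurrences:
  IvoIII (AGACCAAT, off=7): starts [16, 45, 121, 198, 208, 216, 246, 261] → cuts [4, 23, 52, 128, 205, 215, 223, 253]
  EstIII (TCGAGT, off=1): starts [35, 77, 89, 101, 114, 129, 144, 152, 161, 175, 182, 190, 233] → cuts [36, 78, 90, 102, 115, 130, 145, 153, 162, 176, 183, 191, 234]

Pooled cuts: [4, 23, 36, 52, 78, 90, 102, 115, 128, 130, 145, 153, 162, 176, 183, 191, 205, 215, 223, 234, 253]

Fragments:
  4→23: 19 bp
  23→36: 13 bp
  36→52: 16 bp
  52→78: 26 bp
  78→90: 12 bp
  90→102: 12 bp
  102→115: 13 bp
  115→128: 13 bp
  128→130: 2 bp
  130→145: 15 bp
  145→153: 8 bp
  153→162: 9 bp
  162→176: 14 bp
  176→183: 7 bp
  183→191: 8 bp
  191→205: 14 bp
  205→215: 10 bp
  215→223: 8 bp
  223→234: 11 bp
  234→253: 19 bp
  253→4 (wrap): 264-253+4 = 15 bp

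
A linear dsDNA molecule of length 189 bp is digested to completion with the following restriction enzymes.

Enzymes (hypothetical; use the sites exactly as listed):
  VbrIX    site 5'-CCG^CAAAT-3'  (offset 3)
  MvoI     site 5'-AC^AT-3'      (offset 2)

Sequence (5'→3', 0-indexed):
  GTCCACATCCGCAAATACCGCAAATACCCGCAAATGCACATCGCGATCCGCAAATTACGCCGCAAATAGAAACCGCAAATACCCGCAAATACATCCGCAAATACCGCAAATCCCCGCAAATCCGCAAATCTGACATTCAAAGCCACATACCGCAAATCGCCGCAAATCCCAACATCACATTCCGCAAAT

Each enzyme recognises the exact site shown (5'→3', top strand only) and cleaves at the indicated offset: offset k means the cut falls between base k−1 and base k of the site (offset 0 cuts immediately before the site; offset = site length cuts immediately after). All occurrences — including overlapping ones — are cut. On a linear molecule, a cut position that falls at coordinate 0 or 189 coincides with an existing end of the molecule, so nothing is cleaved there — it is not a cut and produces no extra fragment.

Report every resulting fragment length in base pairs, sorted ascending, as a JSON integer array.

[5,5,5,5,6,6,6,7,8,9,9,9,10,10,10,10,10,11,11,12,12,13]

Scan for sites:
  VbrIX (CCGCAAAT, off=3): starts [8, 17, 27, 47, 59, 72, 82, 94, 103, 113, 121, 149, 159, 181] → cuts [11, 20, 30, 50, 62, 75, 85, 97, 106, 116, 124, 152, 162, 184]
  MvoI (ACAT, off=2): starts [4, 37, 90, 132, 144, 171, 176] → cuts [6, 39, 92, 134, 146, 173, 178]

All cut coordinates (distinct, sorted): [6, 11, 20, 30, 39, 50, 62, 75, 85, 92, 97, 106, 116, 124, 134, 146, 152, 162, 173, 178, 184]

Fragment lengths:
  [0,6): 6 bp
  [6,11): 5 bp
  [11,20): 9 bp
  [20,30): 10 bp
  [30,39): 9 bp
  [39,50): 11 bp
  [50,62): 12 bp
  [62,75): 13 bp
  [75,85): 10 bp
  [85,92): 7 bp
  [92,97): 5 bp
  [97,106): 9 bp
  [106,116): 10 bp
  [116,124): 8 bp
  [124,134): 10 bp
  [134,146): 12 bp
  [146,152): 6 bp
  [152,162): 10 bp
  [162,173): 11 bp
  [173,178): 5 bp
  [178,184): 6 bp
  [184,189): 5 bp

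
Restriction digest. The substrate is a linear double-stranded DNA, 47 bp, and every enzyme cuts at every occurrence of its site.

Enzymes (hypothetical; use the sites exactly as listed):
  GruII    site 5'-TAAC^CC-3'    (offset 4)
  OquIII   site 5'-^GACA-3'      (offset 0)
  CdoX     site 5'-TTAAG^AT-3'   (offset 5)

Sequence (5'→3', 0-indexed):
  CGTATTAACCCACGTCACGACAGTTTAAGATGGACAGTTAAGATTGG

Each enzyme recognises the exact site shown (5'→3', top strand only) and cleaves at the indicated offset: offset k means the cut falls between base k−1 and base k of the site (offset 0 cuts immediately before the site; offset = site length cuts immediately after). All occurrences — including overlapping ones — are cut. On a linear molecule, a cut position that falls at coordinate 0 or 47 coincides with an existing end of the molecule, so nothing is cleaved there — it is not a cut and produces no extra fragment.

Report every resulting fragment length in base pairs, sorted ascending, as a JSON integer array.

Per-enzyme occurrences:
  GruII (TAACCC, off=4): starts [5] → cuts [9]
  OquIII (GACA, off=0): starts [18, 32] → cuts [18, 32]
  CdoX (TTAAGAT, off=5): starts [24, 37] → cuts [29, 42]

Pooled cuts: [9, 18, 29, 32, 42]

Fragment lengths:
  [0,9): 9 bp
  [9,18): 9 bp
  [18,29): 11 bp
  [29,32): 3 bp
  [32,42): 10 bp
  [42,47): 5 bp

[3,5,9,9,10,11]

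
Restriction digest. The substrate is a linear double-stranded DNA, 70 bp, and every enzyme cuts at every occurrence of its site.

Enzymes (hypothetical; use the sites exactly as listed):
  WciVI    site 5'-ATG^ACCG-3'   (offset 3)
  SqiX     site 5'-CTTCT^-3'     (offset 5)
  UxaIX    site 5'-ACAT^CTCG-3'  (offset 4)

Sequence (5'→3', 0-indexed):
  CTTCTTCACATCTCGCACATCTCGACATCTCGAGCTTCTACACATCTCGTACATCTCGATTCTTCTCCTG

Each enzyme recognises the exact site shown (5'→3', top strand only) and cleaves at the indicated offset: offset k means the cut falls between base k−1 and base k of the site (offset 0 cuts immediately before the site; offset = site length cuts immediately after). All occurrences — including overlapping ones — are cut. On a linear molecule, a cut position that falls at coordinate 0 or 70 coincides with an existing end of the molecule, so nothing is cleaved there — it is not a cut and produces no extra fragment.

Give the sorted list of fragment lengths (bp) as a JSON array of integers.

Per-enzyme occurrences:
  WciVI (ATGACCG, off=3): no sites
  SqiX (CTTCT, off=5): starts [0, 34, 61] → cuts [5, 39, 66]
  UxaIX (ACATCTCG, off=4): starts [7, 16, 24, 41, 50] → cuts [11, 20, 28, 45, 54]

Pooled cuts: [5, 11, 20, 28, 39, 45, 54, 66]

Fragments:
  [0,5): 5 bp
  [5,11): 6 bp
  [11,20): 9 bp
  [20,28): 8 bp
  [28,39): 11 bp
  [39,45): 6 bp
  [45,54): 9 bp
  [54,66): 12 bp
  [66,70): 4 bp

[4,5,6,6,8,9,9,11,12]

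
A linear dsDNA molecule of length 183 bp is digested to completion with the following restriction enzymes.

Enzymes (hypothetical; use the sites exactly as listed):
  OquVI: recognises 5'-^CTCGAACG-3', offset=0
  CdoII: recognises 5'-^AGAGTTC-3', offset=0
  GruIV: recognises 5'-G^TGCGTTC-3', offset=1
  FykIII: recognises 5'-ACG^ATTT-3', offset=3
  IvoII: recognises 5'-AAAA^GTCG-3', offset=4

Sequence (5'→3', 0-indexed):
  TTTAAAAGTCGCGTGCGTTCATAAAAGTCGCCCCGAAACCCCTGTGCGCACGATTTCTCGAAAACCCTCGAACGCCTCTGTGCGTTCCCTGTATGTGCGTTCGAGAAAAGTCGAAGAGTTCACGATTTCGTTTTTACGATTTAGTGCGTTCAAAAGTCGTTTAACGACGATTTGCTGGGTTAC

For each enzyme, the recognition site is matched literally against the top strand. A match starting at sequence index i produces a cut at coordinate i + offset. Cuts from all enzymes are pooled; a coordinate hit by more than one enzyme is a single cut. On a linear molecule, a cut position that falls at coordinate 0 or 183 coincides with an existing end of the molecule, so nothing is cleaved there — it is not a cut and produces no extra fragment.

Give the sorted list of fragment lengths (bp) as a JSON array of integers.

Per-enzyme occurrences:
  OquVI CTCGAACG/0: at [66] ⇒ [66]
  CdoII AGAGTTC/0: at [114] ⇒ [114]
  GruIV GTGCGTTC/1: at [12, 79, 94, 143] ⇒ [13, 80, 95, 144]
  FykIII ACGATTT/3: at [49, 121, 135, 166] ⇒ [52, 124, 138, 169]
  IvoII AAAAGTCG/4: at [3, 22, 105, 151] ⇒ [7, 26, 109, 155]

Pooled cuts: [7, 13, 26, 52, 66, 80, 95, 109, 114, 124, 138, 144, 155, 169]

Fragments:
  [0,7): 7 bp
  [7,13): 6 bp
  [13,26): 13 bp
  [26,52): 26 bp
  [52,66): 14 bp
  [66,80): 14 bp
  [80,95): 15 bp
  [95,109): 14 bp
  [109,114): 5 bp
  [114,124): 10 bp
  [124,138): 14 bp
  [138,144): 6 bp
  [144,155): 11 bp
  [155,169): 14 bp
  [169,183): 14 bp

[5,6,6,7,10,11,13,14,14,14,14,14,14,15,26]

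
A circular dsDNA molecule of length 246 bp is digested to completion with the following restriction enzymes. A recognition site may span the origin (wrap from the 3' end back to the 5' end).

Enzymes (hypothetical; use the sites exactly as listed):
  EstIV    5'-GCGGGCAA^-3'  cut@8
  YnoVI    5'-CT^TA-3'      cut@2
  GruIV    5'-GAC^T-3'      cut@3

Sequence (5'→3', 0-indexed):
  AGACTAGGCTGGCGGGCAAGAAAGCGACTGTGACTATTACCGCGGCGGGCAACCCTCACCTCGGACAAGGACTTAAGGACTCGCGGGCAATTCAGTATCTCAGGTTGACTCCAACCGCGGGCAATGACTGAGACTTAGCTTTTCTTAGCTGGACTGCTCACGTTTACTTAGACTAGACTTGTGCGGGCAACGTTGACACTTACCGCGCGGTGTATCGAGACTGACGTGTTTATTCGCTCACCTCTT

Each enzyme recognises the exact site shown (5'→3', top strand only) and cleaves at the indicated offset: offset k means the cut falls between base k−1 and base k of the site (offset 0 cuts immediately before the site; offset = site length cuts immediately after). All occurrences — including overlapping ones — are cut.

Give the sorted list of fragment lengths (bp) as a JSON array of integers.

[1,1,4,5,5,5,6,6,7,9,9,10,10,10,12,14,15,15,18,19,20,21,24]

Per-enzyme occurrences:
  EstIV (GCGGGCAA, off=8): starts [11, 44, 82, 116, 182] → cuts [19, 52, 90, 124, 190]
  YnoVI (CTTA, off=2): starts [71, 133, 143, 166, 198, 243] → cuts [73, 135, 145, 168, 200, 245]
  GruIV (GACT, off=3): starts [1, 25, 31, 69, 77, 106, 125, 131, 151, 170, 175, 218] → cuts [4, 28, 34, 72, 80, 109, 128, 134, 154, 173, 178, 221]

All cut coordinates (distinct, sorted): [4, 19, 28, 34, 52, 72, 73, 80, 90, 109, 124, 128, 134, 135, 145, 154, 168, 173, 178, 190, 200, 221, 245]

Fragment lengths:
  4→19: 15 bp
  19→28: 9 bp
  28→34: 6 bp
  34→52: 18 bp
  52→72: 20 bp
  72→73: 1 bp
  73→80: 7 bp
  80→90: 10 bp
  90→109: 19 bp
  109→124: 15 bp
  124→128: 4 bp
  128→134: 6 bp
  134→135: 1 bp
  135→145: 10 bp
  145→154: 9 bp
  154→168: 14 bp
  168→173: 5 bp
  173→178: 5 bp
  178→190: 12 bp
  190→200: 10 bp
  200→221: 21 bp
  221→245: 24 bp
  245→4 (wrap): 246-245+4 = 5 bp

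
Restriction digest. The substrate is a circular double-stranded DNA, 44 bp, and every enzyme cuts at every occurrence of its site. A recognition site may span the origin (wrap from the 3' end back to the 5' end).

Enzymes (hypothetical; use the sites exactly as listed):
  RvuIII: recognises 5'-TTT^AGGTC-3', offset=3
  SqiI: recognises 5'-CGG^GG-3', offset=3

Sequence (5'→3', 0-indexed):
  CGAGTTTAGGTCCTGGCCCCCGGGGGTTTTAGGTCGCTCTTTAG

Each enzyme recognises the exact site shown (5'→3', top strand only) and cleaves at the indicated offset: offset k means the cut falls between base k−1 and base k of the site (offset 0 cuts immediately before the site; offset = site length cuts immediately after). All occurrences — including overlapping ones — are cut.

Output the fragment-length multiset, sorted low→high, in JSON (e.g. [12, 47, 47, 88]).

Per-enzyme occurrences:
  RvuIII (TTTAGGTC, off=3): starts [4, 27] → cuts [7, 30]
  SqiI (CGGGG, off=3): starts [20] → cuts [23]

Pooled cuts: [7, 23, 30]

Fragment lengths:
  7→23: 16 bp
  23→30: 7 bp
  30→7 (wrap): 44-30+7 = 21 bp

[7,16,21]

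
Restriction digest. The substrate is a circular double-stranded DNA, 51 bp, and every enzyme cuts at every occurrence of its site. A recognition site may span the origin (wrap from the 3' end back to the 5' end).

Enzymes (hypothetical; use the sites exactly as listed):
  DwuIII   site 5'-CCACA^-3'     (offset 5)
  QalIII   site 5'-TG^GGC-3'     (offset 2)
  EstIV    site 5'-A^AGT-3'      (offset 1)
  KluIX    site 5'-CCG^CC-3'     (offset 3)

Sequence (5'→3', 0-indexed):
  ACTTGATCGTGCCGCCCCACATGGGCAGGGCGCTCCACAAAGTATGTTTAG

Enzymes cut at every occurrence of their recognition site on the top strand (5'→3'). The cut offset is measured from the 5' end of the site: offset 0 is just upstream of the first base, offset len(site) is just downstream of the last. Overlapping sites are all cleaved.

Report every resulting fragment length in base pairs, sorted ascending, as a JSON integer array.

Scan for sites:
  DwuIII (CCACA, off=5): starts [16, 34] → cuts [21, 39]
  QalIII (TGGGC, off=2): starts [21] → cuts [23]
  EstIV (AAGT, off=1): starts [39] → cuts [40]
  KluIX (CCGCC, off=3): starts [11] → cuts [14]

Pooled cuts: [14, 21, 23, 39, 40]

Fragments:
  14→21: 7 bp
  21→23: 2 bp
  23→39: 16 bp
  39→40: 1 bp
  40→14 (wrap): 51-40+14 = 25 bp

[1,2,7,16,25]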